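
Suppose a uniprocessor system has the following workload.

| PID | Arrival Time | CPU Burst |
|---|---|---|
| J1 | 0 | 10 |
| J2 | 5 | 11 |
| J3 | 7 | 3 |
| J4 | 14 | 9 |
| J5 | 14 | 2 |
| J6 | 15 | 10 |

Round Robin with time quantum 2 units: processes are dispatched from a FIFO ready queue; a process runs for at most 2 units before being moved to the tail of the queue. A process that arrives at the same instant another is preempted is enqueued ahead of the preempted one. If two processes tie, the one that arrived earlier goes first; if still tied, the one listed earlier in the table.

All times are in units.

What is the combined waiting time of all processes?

82

Gantt: | J1 0-6 | J2 6-8 | J1 8-10 | J3 10-12 | J2 12-14 | J1 14-16 | J3 16-17 | J4 17-19 | J5 19-21 | J2 21-23 | J6 23-25 | J4 25-27 | J2 27-29 | J6 29-31 | J4 31-33 | J2 33-35 | J6 35-37 | J4 37-39 | J2 39-40 | J6 40-42 | J4 42-43 | J6 43-45 |
Completion: J1=16  J2=40  J3=17  J4=43  J5=21  J6=45
Waiting = turnaround − burst: J1=6, J2=24, J3=7, J4=20, J5=5, J6=20
Total waiting = 6 + 24 + 7 + 20 + 5 + 20 = 82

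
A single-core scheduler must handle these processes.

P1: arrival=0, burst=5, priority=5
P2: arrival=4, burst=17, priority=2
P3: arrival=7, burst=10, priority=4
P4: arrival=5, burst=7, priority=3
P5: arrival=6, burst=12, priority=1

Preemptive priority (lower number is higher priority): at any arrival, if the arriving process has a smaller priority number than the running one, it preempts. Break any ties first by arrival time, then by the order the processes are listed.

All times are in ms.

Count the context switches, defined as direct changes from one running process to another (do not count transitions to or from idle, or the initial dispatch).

Timeline: | P1 0-4 | P2 4-6 | P5 6-18 | P2 18-33 | P4 33-40 | P3 40-50 | P1 50-51 |
Completion: P1=51  P2=33  P3=50  P4=40  P5=18
Turnaround (C−A): P1=51  P2=29  P3=43  P4=35  P5=12

6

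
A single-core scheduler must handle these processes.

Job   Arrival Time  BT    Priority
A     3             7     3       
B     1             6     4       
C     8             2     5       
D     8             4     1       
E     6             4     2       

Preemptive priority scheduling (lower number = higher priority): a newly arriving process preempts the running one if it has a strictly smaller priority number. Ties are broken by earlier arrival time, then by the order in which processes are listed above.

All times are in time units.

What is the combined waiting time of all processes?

Timeline: | idle 0-1 | B 1-3 | A 3-6 | E 6-8 | D 8-12 | E 12-14 | A 14-18 | B 18-22 | C 22-24 |
Completion: A=18  B=22  C=24  D=12  E=14
Waiting = turnaround − burst: A=8, B=15, C=14, D=0, E=4
Total waiting = 8 + 15 + 14 + 0 + 4 = 41

41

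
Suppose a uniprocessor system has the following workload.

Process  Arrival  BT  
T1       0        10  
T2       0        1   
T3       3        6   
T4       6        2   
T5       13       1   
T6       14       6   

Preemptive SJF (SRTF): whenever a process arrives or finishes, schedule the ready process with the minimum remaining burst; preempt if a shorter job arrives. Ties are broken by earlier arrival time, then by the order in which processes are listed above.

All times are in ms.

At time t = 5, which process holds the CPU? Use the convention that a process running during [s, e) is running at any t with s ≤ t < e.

T3

Timeline: | T2 0-1 | T1 1-3 | T3 3-6 | T4 6-8 | T3 8-11 | T1 11-13 | T5 13-14 | T1 14-20 | T6 20-26 |
Completion: T1=20  T2=1  T3=11  T4=8  T5=14  T6=26
Turnaround (C−A): T1=20  T2=1  T3=8  T4=2  T5=1  T6=12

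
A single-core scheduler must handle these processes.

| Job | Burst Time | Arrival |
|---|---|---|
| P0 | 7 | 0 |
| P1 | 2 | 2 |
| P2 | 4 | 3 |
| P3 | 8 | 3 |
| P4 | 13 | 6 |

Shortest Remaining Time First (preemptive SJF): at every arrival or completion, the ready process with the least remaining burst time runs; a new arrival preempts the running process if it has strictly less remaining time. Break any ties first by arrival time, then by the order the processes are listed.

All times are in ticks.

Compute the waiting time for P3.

Schedule: | P0 0-2 | P1 2-4 | P2 4-8 | P0 8-13 | P3 13-21 | P4 21-34 |
Completion: P0=13  P1=4  P2=8  P3=21  P4=34
Waiting(P3) = turnaround − burst = 18 − 8 = 10

10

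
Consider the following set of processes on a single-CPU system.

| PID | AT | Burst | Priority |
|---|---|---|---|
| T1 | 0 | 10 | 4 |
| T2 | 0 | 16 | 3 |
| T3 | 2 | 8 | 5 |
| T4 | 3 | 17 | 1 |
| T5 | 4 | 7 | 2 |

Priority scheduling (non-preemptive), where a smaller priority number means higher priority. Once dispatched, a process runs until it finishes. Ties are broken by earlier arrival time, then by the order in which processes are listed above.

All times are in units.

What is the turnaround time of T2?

Schedule: | T2 0-16 | T4 16-33 | T5 33-40 | T1 40-50 | T3 50-58 |
Completion: T1=50  T2=16  T3=58  T4=33  T5=40
Turnaround(T2) = completion − arrival = 16 − 0 = 16

16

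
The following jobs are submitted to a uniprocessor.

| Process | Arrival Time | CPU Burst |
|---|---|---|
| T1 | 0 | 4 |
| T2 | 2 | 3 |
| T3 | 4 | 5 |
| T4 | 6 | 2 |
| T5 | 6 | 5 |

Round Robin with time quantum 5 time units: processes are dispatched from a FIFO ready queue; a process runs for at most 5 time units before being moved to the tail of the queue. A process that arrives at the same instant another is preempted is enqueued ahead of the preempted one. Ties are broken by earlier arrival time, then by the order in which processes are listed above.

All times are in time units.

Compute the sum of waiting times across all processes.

19

Gantt: | T1 0-4 | T2 4-7 | T3 7-12 | T4 12-14 | T5 14-19 |
Completion: T1=4  T2=7  T3=12  T4=14  T5=19
Waiting = turnaround − burst: T1=0, T2=2, T3=3, T4=6, T5=8
Total waiting = 0 + 2 + 3 + 6 + 8 = 19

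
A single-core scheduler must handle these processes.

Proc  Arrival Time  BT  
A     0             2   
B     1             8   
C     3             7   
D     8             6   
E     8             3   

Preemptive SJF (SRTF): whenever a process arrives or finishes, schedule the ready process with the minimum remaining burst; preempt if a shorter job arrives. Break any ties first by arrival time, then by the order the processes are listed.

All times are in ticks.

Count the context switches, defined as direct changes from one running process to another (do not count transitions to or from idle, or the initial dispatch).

Timeline: | A 0-2 | B 2-10 | E 10-13 | D 13-19 | C 19-26 |
Completion: A=2  B=10  C=26  D=19  E=13
Turnaround (C−A): A=2  B=9  C=23  D=11  E=5

4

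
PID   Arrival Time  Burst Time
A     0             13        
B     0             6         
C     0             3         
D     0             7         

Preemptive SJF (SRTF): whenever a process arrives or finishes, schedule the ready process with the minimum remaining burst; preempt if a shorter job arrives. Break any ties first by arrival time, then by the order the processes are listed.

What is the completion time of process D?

16

Timeline: | C 0-3 | B 3-9 | D 9-16 | A 16-29 |
Completion: A=29  B=9  C=3  D=16
Turnaround (C−A): A=29  B=9  C=3  D=16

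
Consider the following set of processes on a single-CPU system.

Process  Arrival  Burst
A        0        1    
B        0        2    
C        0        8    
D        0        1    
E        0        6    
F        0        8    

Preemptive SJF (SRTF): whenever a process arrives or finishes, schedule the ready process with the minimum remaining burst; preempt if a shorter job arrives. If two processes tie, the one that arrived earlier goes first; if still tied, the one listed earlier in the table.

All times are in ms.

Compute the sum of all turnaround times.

Gantt: | A 0-1 | D 1-2 | B 2-4 | E 4-10 | C 10-18 | F 18-26 |
Completion: A=1  B=4  C=18  D=2  E=10  F=26
Turnaround (C−A): A=1  B=4  C=18  D=2  E=10  F=26
Turnaround = completion − arrival: A=1, B=4, C=18, D=2, E=10, F=26
Total turnaround = 1 + 4 + 18 + 2 + 10 + 26 = 61

61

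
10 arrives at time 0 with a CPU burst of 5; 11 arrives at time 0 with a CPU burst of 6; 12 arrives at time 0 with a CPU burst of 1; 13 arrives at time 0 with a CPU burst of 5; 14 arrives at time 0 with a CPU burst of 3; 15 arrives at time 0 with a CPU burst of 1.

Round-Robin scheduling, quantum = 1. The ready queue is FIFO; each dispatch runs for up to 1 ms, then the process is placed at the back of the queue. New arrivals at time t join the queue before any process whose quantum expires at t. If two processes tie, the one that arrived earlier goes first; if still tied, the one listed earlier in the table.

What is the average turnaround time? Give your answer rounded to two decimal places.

13.67

Gantt: | 10 0-1 | 11 1-2 | 12 2-3 | 13 3-4 | 14 4-5 | 15 5-6 | 10 6-7 | 11 7-8 | 13 8-9 | 14 9-10 | 10 10-11 | 11 11-12 | 13 12-13 | 14 13-14 | 10 14-15 | 11 15-16 | 13 16-17 | 10 17-18 | 11 18-19 | 13 19-20 | 11 20-21 |
Completion: 10=18  11=21  12=3  13=20  14=14  15=6
Turnaround (C−A): 10=18  11=21  12=3  13=20  14=14  15=6
Turnaround times: 10=18, 11=21, 12=3, 13=20, 14=14, 15=6
Average turnaround = (18+21+3+20+14+6) / 6 = 82/6 = 13.67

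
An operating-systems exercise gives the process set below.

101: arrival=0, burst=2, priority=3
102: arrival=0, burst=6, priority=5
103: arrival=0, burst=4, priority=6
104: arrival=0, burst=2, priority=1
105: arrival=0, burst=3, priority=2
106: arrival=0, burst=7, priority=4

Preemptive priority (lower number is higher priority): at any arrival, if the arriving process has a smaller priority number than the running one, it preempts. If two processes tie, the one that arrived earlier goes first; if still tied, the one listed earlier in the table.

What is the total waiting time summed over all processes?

Timeline: | 104 0-2 | 105 2-5 | 101 5-7 | 106 7-14 | 102 14-20 | 103 20-24 |
Completion: 101=7  102=20  103=24  104=2  105=5  106=14
Waiting = turnaround − burst: 101=5, 102=14, 103=20, 104=0, 105=2, 106=7
Total waiting = 5 + 14 + 20 + 0 + 2 + 7 = 48

48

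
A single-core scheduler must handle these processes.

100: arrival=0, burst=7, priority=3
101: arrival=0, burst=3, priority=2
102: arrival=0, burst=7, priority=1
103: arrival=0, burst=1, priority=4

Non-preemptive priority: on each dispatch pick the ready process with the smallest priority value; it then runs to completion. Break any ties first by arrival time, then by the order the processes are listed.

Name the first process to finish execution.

Gantt: | 102 0-7 | 101 7-10 | 100 10-17 | 103 17-18 |
Completion: 100=17  101=10  102=7  103=18
Finish order: 102 → 101 → 100 → 103

102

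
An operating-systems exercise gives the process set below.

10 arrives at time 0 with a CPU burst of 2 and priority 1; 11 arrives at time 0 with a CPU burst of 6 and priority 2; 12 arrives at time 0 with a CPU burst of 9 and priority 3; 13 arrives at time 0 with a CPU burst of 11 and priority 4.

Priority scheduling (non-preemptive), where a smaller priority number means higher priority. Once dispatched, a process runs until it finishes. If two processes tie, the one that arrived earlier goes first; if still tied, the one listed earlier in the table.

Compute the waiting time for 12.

Schedule: | 10 0-2 | 11 2-8 | 12 8-17 | 13 17-28 |
Completion: 10=2  11=8  12=17  13=28
Turnaround (C−A): 10=2  11=8  12=17  13=28
Waiting(12) = turnaround − burst = 17 − 9 = 8

8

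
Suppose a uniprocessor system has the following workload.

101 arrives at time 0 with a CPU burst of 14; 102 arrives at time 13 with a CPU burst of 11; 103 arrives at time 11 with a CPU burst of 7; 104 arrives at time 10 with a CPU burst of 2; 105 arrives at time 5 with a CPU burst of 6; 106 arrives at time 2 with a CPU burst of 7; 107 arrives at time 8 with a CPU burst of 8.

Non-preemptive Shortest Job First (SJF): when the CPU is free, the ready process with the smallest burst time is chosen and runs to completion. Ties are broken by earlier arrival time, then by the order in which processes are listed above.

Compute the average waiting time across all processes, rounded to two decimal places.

Timeline: | 101 0-14 | 104 14-16 | 105 16-22 | 106 22-29 | 103 29-36 | 107 36-44 | 102 44-55 |
Completion: 101=14  102=55  103=36  104=16  105=22  106=29  107=44
Waiting times: 101=0, 102=31, 103=18, 104=4, 105=11, 106=20, 107=28
Average waiting = (0+31+18+4+11+20+28) / 7 = 112/7 = 16.00

16.00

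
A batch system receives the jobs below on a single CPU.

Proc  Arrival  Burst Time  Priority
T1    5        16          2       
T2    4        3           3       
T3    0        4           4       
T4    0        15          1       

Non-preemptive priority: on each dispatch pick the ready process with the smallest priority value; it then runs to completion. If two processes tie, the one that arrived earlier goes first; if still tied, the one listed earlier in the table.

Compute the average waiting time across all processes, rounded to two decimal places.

17.75

Timeline: | T4 0-15 | T1 15-31 | T2 31-34 | T3 34-38 |
Completion: T1=31  T2=34  T3=38  T4=15
Waiting times: T1=10, T2=27, T3=34, T4=0
Average waiting = (10+27+34+0) / 4 = 71/4 = 17.75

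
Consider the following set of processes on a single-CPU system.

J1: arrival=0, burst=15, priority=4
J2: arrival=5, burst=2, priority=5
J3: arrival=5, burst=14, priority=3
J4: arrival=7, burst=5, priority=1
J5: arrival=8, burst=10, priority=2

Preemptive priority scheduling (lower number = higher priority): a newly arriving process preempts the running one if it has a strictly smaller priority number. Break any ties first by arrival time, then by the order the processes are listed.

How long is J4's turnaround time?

5

Timeline: | J1 0-5 | J3 5-7 | J4 7-12 | J5 12-22 | J3 22-34 | J1 34-44 | J2 44-46 |
Completion: J1=44  J2=46  J3=34  J4=12  J5=22
Turnaround(J4) = completion − arrival = 12 − 7 = 5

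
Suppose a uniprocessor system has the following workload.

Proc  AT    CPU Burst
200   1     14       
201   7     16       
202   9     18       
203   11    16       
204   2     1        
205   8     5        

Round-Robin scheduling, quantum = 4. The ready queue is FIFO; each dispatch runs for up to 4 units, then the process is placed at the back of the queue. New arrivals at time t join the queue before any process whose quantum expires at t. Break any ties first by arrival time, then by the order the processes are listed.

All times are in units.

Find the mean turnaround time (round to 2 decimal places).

40.83

Gantt: | idle 0-1 | 200 1-5 | 204 5-6 | 200 6-10 | 201 10-14 | 205 14-18 | 202 18-22 | 200 22-26 | 203 26-30 | 201 30-34 | 205 34-35 | 202 35-39 | 200 39-41 | 203 41-45 | 201 45-49 | 202 49-53 | 203 53-57 | 201 57-61 | 202 61-65 | 203 65-69 | 202 69-71 |
Completion: 200=41  201=61  202=71  203=69  204=6  205=35
Turnaround (C−A): 200=40  201=54  202=62  203=58  204=4  205=27
Turnaround times: 200=40, 201=54, 202=62, 203=58, 204=4, 205=27
Average turnaround = (40+54+62+58+4+27) / 6 = 245/6 = 40.83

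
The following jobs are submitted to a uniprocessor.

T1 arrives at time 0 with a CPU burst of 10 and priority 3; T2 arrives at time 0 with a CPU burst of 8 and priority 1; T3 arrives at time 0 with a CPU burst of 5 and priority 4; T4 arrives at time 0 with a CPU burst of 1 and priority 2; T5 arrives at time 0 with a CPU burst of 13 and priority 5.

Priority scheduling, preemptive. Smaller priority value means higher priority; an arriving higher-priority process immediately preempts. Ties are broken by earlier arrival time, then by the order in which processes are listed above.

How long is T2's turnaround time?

8

Gantt: | T2 0-8 | T4 8-9 | T1 9-19 | T3 19-24 | T5 24-37 |
Completion: T1=19  T2=8  T3=24  T4=9  T5=37
Turnaround (C−A): T1=19  T2=8  T3=24  T4=9  T5=37
Turnaround(T2) = completion − arrival = 8 − 0 = 8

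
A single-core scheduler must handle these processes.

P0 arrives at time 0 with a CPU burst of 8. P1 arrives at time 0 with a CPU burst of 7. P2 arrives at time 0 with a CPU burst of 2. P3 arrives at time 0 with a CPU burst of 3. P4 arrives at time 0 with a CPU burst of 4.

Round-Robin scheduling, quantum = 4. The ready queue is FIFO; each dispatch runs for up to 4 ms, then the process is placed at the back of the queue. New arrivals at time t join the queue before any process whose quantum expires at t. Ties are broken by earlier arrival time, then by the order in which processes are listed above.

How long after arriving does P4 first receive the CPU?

13

Schedule: | P0 0-4 | P1 4-8 | P2 8-10 | P3 10-13 | P4 13-17 | P0 17-21 | P1 21-24 |
Completion: P0=21  P1=24  P2=10  P3=13  P4=17
Turnaround (C−A): P0=21  P1=24  P2=10  P3=13  P4=17
Response(P4) = first start − arrival = 13 − 0 = 13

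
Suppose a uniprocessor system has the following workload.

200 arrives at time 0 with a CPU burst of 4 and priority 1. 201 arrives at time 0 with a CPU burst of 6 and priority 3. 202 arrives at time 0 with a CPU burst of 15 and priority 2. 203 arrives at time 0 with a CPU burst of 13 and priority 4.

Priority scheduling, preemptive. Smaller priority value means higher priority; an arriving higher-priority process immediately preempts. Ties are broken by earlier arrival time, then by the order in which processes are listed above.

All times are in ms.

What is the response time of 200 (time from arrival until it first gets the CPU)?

Gantt: | 200 0-4 | 202 4-19 | 201 19-25 | 203 25-38 |
Completion: 200=4  201=25  202=19  203=38
Turnaround (C−A): 200=4  201=25  202=19  203=38
Response(200) = first start − arrival = 0 − 0 = 0

0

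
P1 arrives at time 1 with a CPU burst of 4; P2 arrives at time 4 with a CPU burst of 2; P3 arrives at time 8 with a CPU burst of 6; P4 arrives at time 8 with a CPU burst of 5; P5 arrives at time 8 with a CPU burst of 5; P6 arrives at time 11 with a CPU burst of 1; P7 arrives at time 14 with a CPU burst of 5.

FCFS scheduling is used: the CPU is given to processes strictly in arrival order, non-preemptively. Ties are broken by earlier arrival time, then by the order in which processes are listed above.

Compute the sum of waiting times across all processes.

42

Timeline: | idle 0-1 | P1 1-5 | P2 5-7 | idle 7-8 | P3 8-14 | P4 14-19 | P5 19-24 | P6 24-25 | P7 25-30 |
Completion: P1=5  P2=7  P3=14  P4=19  P5=24  P6=25  P7=30
Turnaround (C−A): P1=4  P2=3  P3=6  P4=11  P5=16  P6=14  P7=16
Waiting = turnaround − burst: P1=0, P2=1, P3=0, P4=6, P5=11, P6=13, P7=11
Total waiting = 0 + 1 + 0 + 6 + 11 + 13 + 11 = 42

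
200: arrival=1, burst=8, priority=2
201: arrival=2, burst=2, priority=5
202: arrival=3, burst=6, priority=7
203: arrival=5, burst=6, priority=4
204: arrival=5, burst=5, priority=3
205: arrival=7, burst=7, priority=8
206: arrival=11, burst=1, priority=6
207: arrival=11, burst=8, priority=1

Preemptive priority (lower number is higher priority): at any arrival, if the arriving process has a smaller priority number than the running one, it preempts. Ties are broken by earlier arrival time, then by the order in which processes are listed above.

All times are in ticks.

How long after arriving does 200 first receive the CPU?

Timeline: | idle 0-1 | 200 1-9 | 204 9-11 | 207 11-19 | 204 19-22 | 203 22-28 | 201 28-30 | 206 30-31 | 202 31-37 | 205 37-44 |
Completion: 200=9  201=30  202=37  203=28  204=22  205=44  206=31  207=19
Turnaround (C−A): 200=8  201=28  202=34  203=23  204=17  205=37  206=20  207=8
Response(200) = first start − arrival = 1 − 1 = 0

0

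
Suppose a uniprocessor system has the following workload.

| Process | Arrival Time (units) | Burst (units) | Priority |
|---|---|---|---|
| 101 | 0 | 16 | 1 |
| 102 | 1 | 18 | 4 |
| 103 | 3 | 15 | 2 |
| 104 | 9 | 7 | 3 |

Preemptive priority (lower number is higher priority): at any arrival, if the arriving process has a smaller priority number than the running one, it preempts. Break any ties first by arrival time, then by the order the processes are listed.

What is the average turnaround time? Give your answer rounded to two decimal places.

32.00

Schedule: | 101 0-16 | 103 16-31 | 104 31-38 | 102 38-56 |
Completion: 101=16  102=56  103=31  104=38
Turnaround (C−A): 101=16  102=55  103=28  104=29
Turnaround times: 101=16, 102=55, 103=28, 104=29
Average turnaround = (16+55+28+29) / 4 = 128/4 = 32.00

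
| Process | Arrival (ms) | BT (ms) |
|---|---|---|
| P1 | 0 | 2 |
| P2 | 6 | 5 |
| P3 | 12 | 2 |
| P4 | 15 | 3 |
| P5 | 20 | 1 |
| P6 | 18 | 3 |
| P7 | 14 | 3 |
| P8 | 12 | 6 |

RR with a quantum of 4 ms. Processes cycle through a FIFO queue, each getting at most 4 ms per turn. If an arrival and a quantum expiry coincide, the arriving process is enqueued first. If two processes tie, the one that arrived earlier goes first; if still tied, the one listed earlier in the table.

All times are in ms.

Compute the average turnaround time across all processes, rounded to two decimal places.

Gantt: | P1 0-2 | idle 2-6 | P2 6-11 | idle 11-12 | P3 12-14 | P8 14-18 | P7 18-21 | P4 21-24 | P6 24-27 | P8 27-29 | P5 29-30 |
Completion: P1=2  P2=11  P3=14  P4=24  P5=30  P6=27  P7=21  P8=29
Turnaround (C−A): P1=2  P2=5  P3=2  P4=9  P5=10  P6=9  P7=7  P8=17
Turnaround times: P1=2, P2=5, P3=2, P4=9, P5=10, P6=9, P7=7, P8=17
Average turnaround = (2+5+2+9+10+9+7+17) / 8 = 61/8 = 7.63

7.63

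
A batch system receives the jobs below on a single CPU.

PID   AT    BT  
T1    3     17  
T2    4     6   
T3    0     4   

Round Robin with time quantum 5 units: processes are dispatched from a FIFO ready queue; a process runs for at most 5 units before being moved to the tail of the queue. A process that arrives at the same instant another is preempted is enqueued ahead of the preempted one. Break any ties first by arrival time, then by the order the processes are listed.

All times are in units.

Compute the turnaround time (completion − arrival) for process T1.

Gantt: | T3 0-4 | T1 4-9 | T2 9-14 | T1 14-19 | T2 19-20 | T1 20-27 |
Completion: T1=27  T2=20  T3=4
Turnaround(T1) = completion − arrival = 27 − 3 = 24

24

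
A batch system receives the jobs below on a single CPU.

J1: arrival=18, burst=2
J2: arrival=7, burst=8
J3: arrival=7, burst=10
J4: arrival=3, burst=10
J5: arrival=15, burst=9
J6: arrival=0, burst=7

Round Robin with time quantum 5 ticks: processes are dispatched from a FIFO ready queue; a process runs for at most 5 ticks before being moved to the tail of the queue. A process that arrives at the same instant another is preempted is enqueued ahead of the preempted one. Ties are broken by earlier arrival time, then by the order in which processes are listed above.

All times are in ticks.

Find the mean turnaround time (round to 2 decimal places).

24.83

Schedule: | J6 0-5 | J4 5-10 | J6 10-12 | J2 12-17 | J3 17-22 | J4 22-27 | J5 27-32 | J2 32-35 | J1 35-37 | J3 37-42 | J5 42-46 |
Completion: J1=37  J2=35  J3=42  J4=27  J5=46  J6=12
Turnaround times: J1=19, J2=28, J3=35, J4=24, J5=31, J6=12
Average turnaround = (19+28+35+24+31+12) / 6 = 149/6 = 24.83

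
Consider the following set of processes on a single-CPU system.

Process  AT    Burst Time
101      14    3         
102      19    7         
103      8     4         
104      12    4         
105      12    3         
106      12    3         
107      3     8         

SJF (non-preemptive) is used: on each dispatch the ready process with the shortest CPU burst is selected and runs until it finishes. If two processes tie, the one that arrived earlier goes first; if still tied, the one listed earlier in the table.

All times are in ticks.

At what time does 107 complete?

Schedule: | idle 0-3 | 107 3-11 | 103 11-15 | 105 15-18 | 106 18-21 | 101 21-24 | 104 24-28 | 102 28-35 |
Completion: 101=24  102=35  103=15  104=28  105=18  106=21  107=11
Turnaround (C−A): 101=10  102=16  103=7  104=16  105=6  106=9  107=8

11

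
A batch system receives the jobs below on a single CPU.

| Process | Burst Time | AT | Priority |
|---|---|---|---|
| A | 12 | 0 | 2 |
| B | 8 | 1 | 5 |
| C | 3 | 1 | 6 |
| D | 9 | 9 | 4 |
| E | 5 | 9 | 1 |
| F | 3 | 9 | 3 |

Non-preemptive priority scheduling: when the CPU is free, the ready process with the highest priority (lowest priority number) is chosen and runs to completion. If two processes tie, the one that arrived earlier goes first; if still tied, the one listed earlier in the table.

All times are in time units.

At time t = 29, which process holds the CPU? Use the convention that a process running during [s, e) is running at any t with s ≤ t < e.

Gantt: | A 0-12 | E 12-17 | F 17-20 | D 20-29 | B 29-37 | C 37-40 |
Completion: A=12  B=37  C=40  D=29  E=17  F=20
Turnaround (C−A): A=12  B=36  C=39  D=20  E=8  F=11

B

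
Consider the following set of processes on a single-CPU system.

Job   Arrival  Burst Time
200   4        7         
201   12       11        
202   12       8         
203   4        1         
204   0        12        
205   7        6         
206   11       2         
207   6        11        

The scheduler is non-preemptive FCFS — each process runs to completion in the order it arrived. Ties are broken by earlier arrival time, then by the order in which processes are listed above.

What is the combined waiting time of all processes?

Schedule: | 204 0-12 | 200 12-19 | 203 19-20 | 207 20-31 | 205 31-37 | 206 37-39 | 201 39-50 | 202 50-58 |
Completion: 200=19  201=50  202=58  203=20  204=12  205=37  206=39  207=31
Turnaround (C−A): 200=15  201=38  202=46  203=16  204=12  205=30  206=28  207=25
Waiting = turnaround − burst: 200=8, 201=27, 202=38, 203=15, 204=0, 205=24, 206=26, 207=14
Total waiting = 8 + 27 + 38 + 15 + 0 + 24 + 26 + 14 = 152

152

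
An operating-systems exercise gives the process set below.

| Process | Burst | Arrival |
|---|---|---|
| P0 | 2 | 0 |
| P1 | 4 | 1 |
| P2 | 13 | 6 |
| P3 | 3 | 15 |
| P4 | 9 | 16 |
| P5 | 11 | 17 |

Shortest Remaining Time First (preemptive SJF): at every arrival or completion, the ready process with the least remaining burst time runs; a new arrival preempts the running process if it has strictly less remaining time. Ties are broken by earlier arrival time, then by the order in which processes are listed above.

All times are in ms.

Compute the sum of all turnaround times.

Timeline: | P0 0-2 | P1 2-6 | P2 6-15 | P3 15-18 | P2 18-22 | P4 22-31 | P5 31-42 |
Completion: P0=2  P1=6  P2=22  P3=18  P4=31  P5=42
Turnaround (C−A): P0=2  P1=5  P2=16  P3=3  P4=15  P5=25
Turnaround = completion − arrival: P0=2, P1=5, P2=16, P3=3, P4=15, P5=25
Total turnaround = 2 + 5 + 16 + 3 + 15 + 25 = 66

66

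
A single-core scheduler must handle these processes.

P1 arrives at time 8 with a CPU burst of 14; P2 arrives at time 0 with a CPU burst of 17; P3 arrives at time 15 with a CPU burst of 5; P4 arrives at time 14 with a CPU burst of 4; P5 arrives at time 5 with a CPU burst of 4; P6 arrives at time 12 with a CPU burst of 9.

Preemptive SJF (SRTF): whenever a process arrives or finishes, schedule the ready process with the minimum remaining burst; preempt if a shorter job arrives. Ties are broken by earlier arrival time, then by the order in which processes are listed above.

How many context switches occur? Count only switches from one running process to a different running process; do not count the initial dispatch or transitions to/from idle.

Gantt: | P2 0-5 | P5 5-9 | P2 9-14 | P4 14-18 | P3 18-23 | P2 23-30 | P6 30-39 | P1 39-53 |
Completion: P1=53  P2=30  P3=23  P4=18  P5=9  P6=39

7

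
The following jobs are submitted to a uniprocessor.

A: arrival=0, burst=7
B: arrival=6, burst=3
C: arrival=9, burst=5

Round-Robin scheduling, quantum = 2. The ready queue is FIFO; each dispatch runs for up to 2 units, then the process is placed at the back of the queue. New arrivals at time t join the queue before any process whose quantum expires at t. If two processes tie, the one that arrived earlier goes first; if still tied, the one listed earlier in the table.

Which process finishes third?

Schedule: | A 0-6 | B 6-8 | A 8-9 | B 9-10 | C 10-15 |
Completion: A=9  B=10  C=15
Finish order: A → B → C

C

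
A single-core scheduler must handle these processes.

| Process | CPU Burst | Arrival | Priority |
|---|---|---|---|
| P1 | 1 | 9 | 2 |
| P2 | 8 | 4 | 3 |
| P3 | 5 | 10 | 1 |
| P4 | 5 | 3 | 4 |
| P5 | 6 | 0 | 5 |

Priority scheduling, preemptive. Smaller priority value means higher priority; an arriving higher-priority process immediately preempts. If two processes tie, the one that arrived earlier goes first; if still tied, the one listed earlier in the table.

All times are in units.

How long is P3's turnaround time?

Timeline: | P5 0-3 | P4 3-4 | P2 4-9 | P1 9-10 | P3 10-15 | P2 15-18 | P4 18-22 | P5 22-25 |
Completion: P1=10  P2=18  P3=15  P4=22  P5=25
Turnaround (C−A): P1=1  P2=14  P3=5  P4=19  P5=25
Turnaround(P3) = completion − arrival = 15 − 10 = 5

5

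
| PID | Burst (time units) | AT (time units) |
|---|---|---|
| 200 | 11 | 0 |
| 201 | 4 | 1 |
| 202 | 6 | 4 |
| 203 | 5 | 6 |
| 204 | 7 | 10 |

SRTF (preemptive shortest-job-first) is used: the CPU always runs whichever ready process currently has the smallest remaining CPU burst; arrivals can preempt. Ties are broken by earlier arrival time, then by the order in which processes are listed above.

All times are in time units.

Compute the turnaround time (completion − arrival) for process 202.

Gantt: | 200 0-1 | 201 1-5 | 202 5-11 | 203 11-16 | 204 16-23 | 200 23-33 |
Completion: 200=33  201=5  202=11  203=16  204=23
Turnaround (C−A): 200=33  201=4  202=7  203=10  204=13
Turnaround(202) = completion − arrival = 11 − 4 = 7

7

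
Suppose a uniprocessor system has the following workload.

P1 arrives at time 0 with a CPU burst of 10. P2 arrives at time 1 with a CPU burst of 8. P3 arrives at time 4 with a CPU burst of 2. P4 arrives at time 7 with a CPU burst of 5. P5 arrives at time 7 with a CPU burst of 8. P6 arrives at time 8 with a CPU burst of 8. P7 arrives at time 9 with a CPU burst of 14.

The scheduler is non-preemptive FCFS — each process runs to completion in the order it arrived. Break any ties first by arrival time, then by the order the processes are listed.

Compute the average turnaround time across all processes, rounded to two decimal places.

23.71

Schedule: | P1 0-10 | P2 10-18 | P3 18-20 | P4 20-25 | P5 25-33 | P6 33-41 | P7 41-55 |
Completion: P1=10  P2=18  P3=20  P4=25  P5=33  P6=41  P7=55
Turnaround (C−A): P1=10  P2=17  P3=16  P4=18  P5=26  P6=33  P7=46
Turnaround times: P1=10, P2=17, P3=16, P4=18, P5=26, P6=33, P7=46
Average turnaround = (10+17+16+18+26+33+46) / 7 = 166/7 = 23.71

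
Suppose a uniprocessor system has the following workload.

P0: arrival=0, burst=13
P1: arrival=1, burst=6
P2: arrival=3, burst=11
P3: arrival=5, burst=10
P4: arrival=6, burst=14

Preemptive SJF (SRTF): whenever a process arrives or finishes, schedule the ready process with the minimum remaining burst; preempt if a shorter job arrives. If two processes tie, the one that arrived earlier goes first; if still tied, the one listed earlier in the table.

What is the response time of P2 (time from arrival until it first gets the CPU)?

Gantt: | P0 0-1 | P1 1-7 | P3 7-17 | P2 17-28 | P0 28-40 | P4 40-54 |
Completion: P0=40  P1=7  P2=28  P3=17  P4=54
Response(P2) = first start − arrival = 17 − 3 = 14

14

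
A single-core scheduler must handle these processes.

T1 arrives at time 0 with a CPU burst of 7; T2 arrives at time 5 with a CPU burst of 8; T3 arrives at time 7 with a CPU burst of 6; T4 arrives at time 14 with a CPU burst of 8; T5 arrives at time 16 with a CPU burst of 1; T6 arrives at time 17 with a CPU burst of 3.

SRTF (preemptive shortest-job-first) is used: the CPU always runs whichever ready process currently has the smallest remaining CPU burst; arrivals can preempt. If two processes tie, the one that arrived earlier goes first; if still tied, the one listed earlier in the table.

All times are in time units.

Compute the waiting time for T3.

Timeline: | T1 0-7 | T3 7-13 | T2 13-16 | T5 16-17 | T6 17-20 | T2 20-25 | T4 25-33 |
Completion: T1=7  T2=25  T3=13  T4=33  T5=17  T6=20
Turnaround (C−A): T1=7  T2=20  T3=6  T4=19  T5=1  T6=3
Waiting(T3) = turnaround − burst = 6 − 6 = 0

0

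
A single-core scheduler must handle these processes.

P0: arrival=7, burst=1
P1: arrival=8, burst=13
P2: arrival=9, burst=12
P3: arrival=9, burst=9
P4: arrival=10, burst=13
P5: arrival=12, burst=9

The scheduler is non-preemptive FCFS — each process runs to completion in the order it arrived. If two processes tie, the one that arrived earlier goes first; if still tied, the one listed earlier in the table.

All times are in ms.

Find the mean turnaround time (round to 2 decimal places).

28.00

Timeline: | idle 0-7 | P0 7-8 | P1 8-21 | P2 21-33 | P3 33-42 | P4 42-55 | P5 55-64 |
Completion: P0=8  P1=21  P2=33  P3=42  P4=55  P5=64
Turnaround times: P0=1, P1=13, P2=24, P3=33, P4=45, P5=52
Average turnaround = (1+13+24+33+45+52) / 6 = 168/6 = 28.00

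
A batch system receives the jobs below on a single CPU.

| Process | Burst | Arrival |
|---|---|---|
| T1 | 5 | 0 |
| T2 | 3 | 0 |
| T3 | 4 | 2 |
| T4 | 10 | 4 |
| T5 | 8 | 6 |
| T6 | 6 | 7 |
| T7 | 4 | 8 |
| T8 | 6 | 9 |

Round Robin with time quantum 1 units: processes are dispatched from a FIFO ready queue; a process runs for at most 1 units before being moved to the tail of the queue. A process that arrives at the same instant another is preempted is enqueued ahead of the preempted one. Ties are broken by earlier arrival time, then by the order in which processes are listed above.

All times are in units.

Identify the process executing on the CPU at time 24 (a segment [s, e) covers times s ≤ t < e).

Gantt: | T1 0-1 | T2 1-2 | T1 2-3 | T3 3-4 | T2 4-5 | T1 5-6 | T4 6-7 | T3 7-8 | T2 8-9 | T5 9-10 | T1 10-11 | T6 11-12 | T4 12-13 | T7 13-14 | T3 14-15 | T8 15-16 | T5 16-17 | T1 17-18 | T6 18-19 | T4 19-20 | T7 20-21 | T3 21-22 | T8 22-23 | T5 23-24 | T6 24-25 | T4 25-26 | T7 26-27 | T8 27-28 | T5 28-29 | T6 29-30 | T4 30-31 | T7 31-32 | T8 32-33 | T5 33-34 | T6 34-35 | T4 35-36 | T8 36-37 | T5 37-38 | T6 38-39 | T4 39-40 | T8 40-41 | T5 41-42 | T4 42-43 | T5 43-44 | T4 44-46 |
Completion: T1=18  T2=9  T3=22  T4=46  T5=44  T6=39  T7=32  T8=41
Turnaround (C−A): T1=18  T2=9  T3=20  T4=42  T5=38  T6=32  T7=24  T8=32

T6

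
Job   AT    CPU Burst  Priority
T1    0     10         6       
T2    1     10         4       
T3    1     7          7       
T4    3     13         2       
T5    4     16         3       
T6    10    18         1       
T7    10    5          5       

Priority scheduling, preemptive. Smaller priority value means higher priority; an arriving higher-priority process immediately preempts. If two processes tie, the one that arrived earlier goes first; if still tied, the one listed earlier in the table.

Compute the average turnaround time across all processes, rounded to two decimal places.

Timeline: | T1 0-1 | T2 1-3 | T4 3-10 | T6 10-28 | T4 28-34 | T5 34-50 | T2 50-58 | T7 58-63 | T1 63-72 | T3 72-79 |
Completion: T1=72  T2=58  T3=79  T4=34  T5=50  T6=28  T7=63
Turnaround times: T1=72, T2=57, T3=78, T4=31, T5=46, T6=18, T7=53
Average turnaround = (72+57+78+31+46+18+53) / 7 = 355/7 = 50.71

50.71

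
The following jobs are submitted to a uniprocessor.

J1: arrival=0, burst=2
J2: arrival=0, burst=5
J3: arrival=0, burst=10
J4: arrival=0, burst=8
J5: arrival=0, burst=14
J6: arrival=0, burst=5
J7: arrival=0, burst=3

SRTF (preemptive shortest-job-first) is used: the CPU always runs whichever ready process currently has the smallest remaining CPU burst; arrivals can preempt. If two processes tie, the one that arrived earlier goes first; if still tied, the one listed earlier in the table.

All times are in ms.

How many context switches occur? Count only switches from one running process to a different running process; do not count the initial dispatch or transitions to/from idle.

Timeline: | J1 0-2 | J7 2-5 | J2 5-10 | J6 10-15 | J4 15-23 | J3 23-33 | J5 33-47 |
Completion: J1=2  J2=10  J3=33  J4=23  J5=47  J6=15  J7=5

6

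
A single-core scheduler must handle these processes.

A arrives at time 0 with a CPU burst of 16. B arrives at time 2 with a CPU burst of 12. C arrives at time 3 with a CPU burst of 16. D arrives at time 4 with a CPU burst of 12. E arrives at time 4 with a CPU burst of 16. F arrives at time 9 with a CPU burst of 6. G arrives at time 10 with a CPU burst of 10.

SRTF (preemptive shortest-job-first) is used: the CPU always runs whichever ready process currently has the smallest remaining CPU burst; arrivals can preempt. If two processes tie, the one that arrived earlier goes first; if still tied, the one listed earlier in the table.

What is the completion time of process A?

56

Schedule: | A 0-2 | B 2-14 | F 14-20 | G 20-30 | D 30-42 | A 42-56 | C 56-72 | E 72-88 |
Completion: A=56  B=14  C=72  D=42  E=88  F=20  G=30
Turnaround (C−A): A=56  B=12  C=69  D=38  E=84  F=11  G=20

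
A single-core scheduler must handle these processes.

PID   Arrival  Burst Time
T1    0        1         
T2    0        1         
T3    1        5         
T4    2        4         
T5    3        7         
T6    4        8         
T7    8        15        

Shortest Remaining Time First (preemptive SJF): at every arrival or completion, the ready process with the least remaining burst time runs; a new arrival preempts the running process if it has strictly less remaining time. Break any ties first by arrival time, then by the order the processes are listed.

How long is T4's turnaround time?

Gantt: | T1 0-1 | T2 1-2 | T4 2-6 | T3 6-11 | T5 11-18 | T6 18-26 | T7 26-41 |
Completion: T1=1  T2=2  T3=11  T4=6  T5=18  T6=26  T7=41
Turnaround (C−A): T1=1  T2=2  T3=10  T4=4  T5=15  T6=22  T7=33
Turnaround(T4) = completion − arrival = 6 − 2 = 4

4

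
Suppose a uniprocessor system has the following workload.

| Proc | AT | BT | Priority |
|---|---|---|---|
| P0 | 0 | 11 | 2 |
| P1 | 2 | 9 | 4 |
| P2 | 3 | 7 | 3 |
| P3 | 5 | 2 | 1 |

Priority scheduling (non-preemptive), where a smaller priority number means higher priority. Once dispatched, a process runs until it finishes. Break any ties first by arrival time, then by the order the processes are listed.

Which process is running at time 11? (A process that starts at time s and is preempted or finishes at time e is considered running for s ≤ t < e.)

P3

Gantt: | P0 0-11 | P3 11-13 | P2 13-20 | P1 20-29 |
Completion: P0=11  P1=29  P2=20  P3=13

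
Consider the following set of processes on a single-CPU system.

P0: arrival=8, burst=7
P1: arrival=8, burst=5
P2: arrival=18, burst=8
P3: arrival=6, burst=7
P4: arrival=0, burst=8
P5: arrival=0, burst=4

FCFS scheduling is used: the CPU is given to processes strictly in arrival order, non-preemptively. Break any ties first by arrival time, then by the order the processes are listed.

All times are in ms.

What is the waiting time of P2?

Timeline: | P4 0-8 | P5 8-12 | P3 12-19 | P0 19-26 | P1 26-31 | P2 31-39 |
Completion: P0=26  P1=31  P2=39  P3=19  P4=8  P5=12
Turnaround (C−A): P0=18  P1=23  P2=21  P3=13  P4=8  P5=12
Waiting(P2) = turnaround − burst = 21 − 8 = 13

13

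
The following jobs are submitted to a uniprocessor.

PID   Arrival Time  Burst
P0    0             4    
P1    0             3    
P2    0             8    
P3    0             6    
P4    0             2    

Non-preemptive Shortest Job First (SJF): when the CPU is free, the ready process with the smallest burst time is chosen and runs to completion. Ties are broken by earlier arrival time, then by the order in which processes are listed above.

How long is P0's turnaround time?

Timeline: | P4 0-2 | P1 2-5 | P0 5-9 | P3 9-15 | P2 15-23 |
Completion: P0=9  P1=5  P2=23  P3=15  P4=2
Turnaround (C−A): P0=9  P1=5  P2=23  P3=15  P4=2
Turnaround(P0) = completion − arrival = 9 − 0 = 9

9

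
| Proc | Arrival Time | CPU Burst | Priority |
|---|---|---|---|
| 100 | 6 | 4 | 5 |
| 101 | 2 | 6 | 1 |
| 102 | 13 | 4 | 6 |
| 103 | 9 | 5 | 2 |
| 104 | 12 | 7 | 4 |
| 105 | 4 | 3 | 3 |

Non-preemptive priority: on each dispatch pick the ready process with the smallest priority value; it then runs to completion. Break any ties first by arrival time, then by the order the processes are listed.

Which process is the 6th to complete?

102

Gantt: | idle 0-2 | 101 2-8 | 105 8-11 | 103 11-16 | 104 16-23 | 100 23-27 | 102 27-31 |
Completion: 100=27  101=8  102=31  103=16  104=23  105=11
Finish order: 101 → 105 → 103 → 104 → 100 → 102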